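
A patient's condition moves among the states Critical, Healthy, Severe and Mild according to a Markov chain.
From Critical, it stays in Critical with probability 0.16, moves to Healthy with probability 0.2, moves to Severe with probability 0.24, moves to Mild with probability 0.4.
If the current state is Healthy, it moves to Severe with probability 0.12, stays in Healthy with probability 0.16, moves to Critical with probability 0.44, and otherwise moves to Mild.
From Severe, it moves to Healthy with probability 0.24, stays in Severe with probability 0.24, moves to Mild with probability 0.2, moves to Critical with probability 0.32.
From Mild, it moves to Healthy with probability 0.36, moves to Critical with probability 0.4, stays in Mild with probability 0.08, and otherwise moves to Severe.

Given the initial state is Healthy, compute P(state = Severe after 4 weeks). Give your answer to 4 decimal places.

Propagate the distribution vector 4 weeks from Healthy.
After 0 weeks: (0.0000, 1.0000, 0.0000, 0.0000)
After 1 week: (0.4400, 0.1600, 0.1200, 0.2800)
After 2 weeks: (0.2912, 0.2432, 0.1984, 0.2672)
After 3 weeks: (0.3240, 0.2410, 0.1894, 0.2456)
After 4 weeks: (0.3167, 0.2372, 0.1914, 0.2546)
P(in Severe after 4 weeks) = 0.1914

0.1914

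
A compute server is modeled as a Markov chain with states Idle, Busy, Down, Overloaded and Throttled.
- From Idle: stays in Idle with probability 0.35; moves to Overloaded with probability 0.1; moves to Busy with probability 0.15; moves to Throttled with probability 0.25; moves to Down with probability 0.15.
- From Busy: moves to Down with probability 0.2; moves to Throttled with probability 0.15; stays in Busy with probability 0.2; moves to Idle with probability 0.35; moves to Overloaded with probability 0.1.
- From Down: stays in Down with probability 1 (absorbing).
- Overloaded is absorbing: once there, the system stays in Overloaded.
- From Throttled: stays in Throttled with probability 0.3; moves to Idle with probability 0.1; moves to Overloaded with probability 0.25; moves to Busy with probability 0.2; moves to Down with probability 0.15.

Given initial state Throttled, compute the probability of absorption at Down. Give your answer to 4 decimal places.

0.4538

Let h(s) be the probability of absorption at Down starting from transient state s. Then h(Down) = 1 and h(Overloaded) = 0. By first-step analysis:
h(Idle) = 0.35·h(Idle) + 0.15·h(Busy) + 0.15·1 + 0.1·0 + 0.25·h(Throttled)
h(Busy) = 0.35·h(Idle) + 0.2·h(Busy) + 0.2·1 + 0.1·0 + 0.15·h(Throttled)
h(Throttled) = 0.1·h(Idle) + 0.2·h(Busy) + 0.15·1 + 0.25·0 + 0.3·h(Throttled)
Solving: h(Idle) = 0.5368, h(Busy) = 0.5700, h(Throttled) = 0.4538.
Starting from Throttled, the probability is 0.4538.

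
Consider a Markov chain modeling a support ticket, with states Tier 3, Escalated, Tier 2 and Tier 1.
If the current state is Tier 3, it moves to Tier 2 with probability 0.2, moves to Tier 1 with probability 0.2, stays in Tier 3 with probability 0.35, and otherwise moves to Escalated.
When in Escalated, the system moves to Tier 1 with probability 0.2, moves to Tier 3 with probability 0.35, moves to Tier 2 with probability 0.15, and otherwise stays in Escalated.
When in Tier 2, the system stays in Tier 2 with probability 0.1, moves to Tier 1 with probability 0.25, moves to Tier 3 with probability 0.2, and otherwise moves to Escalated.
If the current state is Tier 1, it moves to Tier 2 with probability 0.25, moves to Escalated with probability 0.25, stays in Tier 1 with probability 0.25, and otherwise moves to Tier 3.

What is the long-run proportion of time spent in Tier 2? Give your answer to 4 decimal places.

0.1781

Let the stationary distribution be π with π = πP and π_1 + π_2 + π_3 + π_4 = 1.
π_1 = 0.35·π_1 + 0.35·π_2 + 0.2·π_3 + 0.25·π_4
π_2 = 0.25·π_1 + 0.3·π_2 + 0.45·π_3 + 0.25·π_4
π_3 = 0.2·π_1 + 0.15·π_2 + 0.1·π_3 + 0.25·π_4
Solving with the normalization constraint gives π = (0.3013, 0.3007, 0.1781, 0.2199).
So the stationary probability of Tier 2 is 0.1781.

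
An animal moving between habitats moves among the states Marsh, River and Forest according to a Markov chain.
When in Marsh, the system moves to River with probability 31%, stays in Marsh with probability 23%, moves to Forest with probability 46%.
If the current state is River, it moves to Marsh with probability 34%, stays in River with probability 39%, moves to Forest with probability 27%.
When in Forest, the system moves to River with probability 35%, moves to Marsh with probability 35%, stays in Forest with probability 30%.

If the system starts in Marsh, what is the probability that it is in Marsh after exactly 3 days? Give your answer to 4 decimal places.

Propagate the distribution vector 3 days from Marsh.
After 0 days: (1.0000, 0.0000, 0.0000)
After 1 day: (0.2300, 0.3100, 0.4600)
After 2 days: (0.3193, 0.3532, 0.3275)
After 3 days: (0.3082, 0.3514, 0.3405)
P(in Marsh after 3 days) = 0.3082

0.3082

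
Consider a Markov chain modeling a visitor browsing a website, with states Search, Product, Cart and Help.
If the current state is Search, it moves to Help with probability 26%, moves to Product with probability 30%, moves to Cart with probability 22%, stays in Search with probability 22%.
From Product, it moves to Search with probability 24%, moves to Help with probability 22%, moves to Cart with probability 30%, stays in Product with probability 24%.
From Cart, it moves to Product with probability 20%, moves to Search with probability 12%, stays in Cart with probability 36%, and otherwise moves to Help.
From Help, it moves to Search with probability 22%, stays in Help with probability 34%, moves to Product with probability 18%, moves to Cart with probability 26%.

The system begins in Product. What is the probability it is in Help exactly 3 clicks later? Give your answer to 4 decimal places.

0.2911

Propagate the distribution vector 3 clicks from Product.
After 0 clicks: (0.0000, 1.0000, 0.0000, 0.0000)
After 1 click: (0.2400, 0.2400, 0.3000, 0.2200)
After 2 clicks: (0.1948, 0.2292, 0.2900, 0.2860)
After 3 clicks: (0.1956, 0.2229, 0.2904, 0.2911)
P(in Help after 3 clicks) = 0.2911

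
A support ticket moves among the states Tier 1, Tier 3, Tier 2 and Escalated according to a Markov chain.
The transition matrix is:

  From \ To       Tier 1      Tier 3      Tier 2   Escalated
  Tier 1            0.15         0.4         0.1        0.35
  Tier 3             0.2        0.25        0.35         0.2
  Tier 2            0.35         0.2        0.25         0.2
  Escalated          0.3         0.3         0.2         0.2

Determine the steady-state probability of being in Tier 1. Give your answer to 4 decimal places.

0.2459

Let the stationary distribution be π with π = πP and π_1 + π_2 + π_3 + π_4 = 1.
π_1 = 0.15·π_1 + 0.2·π_2 + 0.35·π_3 + 0.3·π_4
π_2 = 0.4·π_1 + 0.25·π_2 + 0.2·π_3 + 0.3·π_4
π_3 = 0.1·π_1 + 0.35·π_2 + 0.25·π_3 + 0.2·π_4
Solving with the normalization constraint gives π = (0.2459, 0.2872, 0.2300, 0.2369).
So the stationary probability of Tier 1 is 0.2459.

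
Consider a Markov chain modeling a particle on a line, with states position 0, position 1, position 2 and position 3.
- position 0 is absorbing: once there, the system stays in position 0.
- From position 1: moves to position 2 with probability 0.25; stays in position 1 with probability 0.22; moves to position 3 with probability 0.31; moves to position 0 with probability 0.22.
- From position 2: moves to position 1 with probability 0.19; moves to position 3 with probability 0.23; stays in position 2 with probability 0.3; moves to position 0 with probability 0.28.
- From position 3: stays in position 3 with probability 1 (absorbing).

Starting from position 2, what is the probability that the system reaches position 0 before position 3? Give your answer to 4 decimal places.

0.5220

Let h(s) be the probability of absorption at position 0 starting from transient state s. Then h(position 0) = 1 and h(position 3) = 0. By first-step analysis:
h(position 1) = 0.22·1 + 0.22·h(position 1) + 0.25·h(position 2) + 0.31·0
h(position 2) = 0.28·1 + 0.19·h(position 1) + 0.3·h(position 2) + 0.23·0
Solving: h(position 1) = 0.4493, h(position 2) = 0.5220.
Starting from position 2, the probability is 0.5220.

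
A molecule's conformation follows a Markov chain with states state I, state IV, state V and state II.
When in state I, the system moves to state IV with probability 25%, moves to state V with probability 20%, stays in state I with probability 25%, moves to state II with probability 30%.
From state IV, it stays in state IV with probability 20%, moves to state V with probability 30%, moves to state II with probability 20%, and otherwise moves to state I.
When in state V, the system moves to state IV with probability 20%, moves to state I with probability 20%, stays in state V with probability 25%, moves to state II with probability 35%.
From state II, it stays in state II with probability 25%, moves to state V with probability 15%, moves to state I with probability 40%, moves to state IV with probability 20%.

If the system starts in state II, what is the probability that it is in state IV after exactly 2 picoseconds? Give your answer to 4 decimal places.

0.2200

Propagate the distribution vector 2 picoseconds from state II.
After 0 picoseconds: (0.0000, 0.0000, 0.0000, 1.0000)
After 1 picosecond: (0.4000, 0.2000, 0.1500, 0.2500)
After 2 picoseconds: (0.2900, 0.2200, 0.2150, 0.2750)
P(in state IV after 2 picoseconds) = 0.2200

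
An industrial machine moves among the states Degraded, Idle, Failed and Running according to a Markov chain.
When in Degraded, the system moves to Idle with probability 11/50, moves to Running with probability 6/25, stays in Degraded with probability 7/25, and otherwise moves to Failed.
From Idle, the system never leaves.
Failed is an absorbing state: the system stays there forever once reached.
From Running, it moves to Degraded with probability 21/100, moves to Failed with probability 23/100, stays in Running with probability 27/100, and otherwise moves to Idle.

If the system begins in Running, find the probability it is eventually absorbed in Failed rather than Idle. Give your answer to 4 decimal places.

Let h(s) be the probability of absorption at Failed starting from transient state s. Then h(Failed) = 1 and h(Idle) = 0. By first-step analysis:
h(Degraded) = 0.28·h(Degraded) + 0.22·0 + 0.26·1 + 0.24·h(Running)
h(Running) = 0.21·h(Degraded) + 0.29·0 + 0.23·1 + 0.27·h(Running)
Solving: h(Degraded) = 0.5156, h(Running) = 0.4634.
Starting from Running, the probability is 0.4634.

0.4634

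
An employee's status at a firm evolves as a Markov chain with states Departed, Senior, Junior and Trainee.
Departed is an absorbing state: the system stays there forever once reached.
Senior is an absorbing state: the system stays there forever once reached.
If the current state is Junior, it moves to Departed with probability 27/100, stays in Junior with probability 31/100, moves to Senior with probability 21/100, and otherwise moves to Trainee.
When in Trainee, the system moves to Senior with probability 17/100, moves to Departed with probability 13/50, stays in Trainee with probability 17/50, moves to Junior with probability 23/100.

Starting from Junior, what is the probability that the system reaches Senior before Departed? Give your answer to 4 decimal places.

0.4282

Let h(s) be the probability of absorption at Senior starting from transient state s. Then h(Senior) = 1 and h(Departed) = 0. By first-step analysis:
h(Junior) = 0.27·0 + 0.21·1 + 0.31·h(Junior) + 0.21·h(Trainee)
h(Trainee) = 0.26·0 + 0.17·1 + 0.23·h(Junior) + 0.34·h(Trainee)
Solving: h(Junior) = 0.4282, h(Trainee) = 0.4068.
Starting from Junior, the probability is 0.4282.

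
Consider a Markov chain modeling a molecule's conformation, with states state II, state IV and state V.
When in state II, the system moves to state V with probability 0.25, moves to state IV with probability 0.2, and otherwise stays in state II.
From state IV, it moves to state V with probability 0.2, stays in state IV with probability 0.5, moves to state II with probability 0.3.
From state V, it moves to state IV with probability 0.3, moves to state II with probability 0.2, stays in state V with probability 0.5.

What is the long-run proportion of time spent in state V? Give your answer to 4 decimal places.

0.3113

Let the stationary distribution be π with π = πP and π_1 + π_2 + π_3 = 1.
π_1 = 0.55·π_1 + 0.3·π_2 + 0.2·π_3
π_2 = 0.2·π_1 + 0.5·π_2 + 0.3·π_3
Solving with the normalization constraint gives π = (0.3585, 0.3302, 0.3113).
So the stationary probability of state V is 0.3113.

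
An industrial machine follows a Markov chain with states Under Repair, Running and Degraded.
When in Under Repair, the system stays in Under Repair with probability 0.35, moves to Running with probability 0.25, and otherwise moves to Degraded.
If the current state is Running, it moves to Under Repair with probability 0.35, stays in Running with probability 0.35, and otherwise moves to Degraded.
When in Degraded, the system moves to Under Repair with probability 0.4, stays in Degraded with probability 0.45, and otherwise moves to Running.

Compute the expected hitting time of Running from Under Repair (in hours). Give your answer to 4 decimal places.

Let t(s) be the expected number of hours to first reach Running from state s, with t(Running) = 0. Conditioning on the first hour:
t(Under Repair) = 1 + 0.35·t(Under Repair) + 0.4·t(Degraded)
t(Degraded) = 1 + 0.4·t(Under Repair) + 0.45·t(Degraded)
Solving: t(Under Repair) = 4.8101, t(Degraded) = 5.3165.
Expected hours from Under Repair to Running: 4.8101.

4.8101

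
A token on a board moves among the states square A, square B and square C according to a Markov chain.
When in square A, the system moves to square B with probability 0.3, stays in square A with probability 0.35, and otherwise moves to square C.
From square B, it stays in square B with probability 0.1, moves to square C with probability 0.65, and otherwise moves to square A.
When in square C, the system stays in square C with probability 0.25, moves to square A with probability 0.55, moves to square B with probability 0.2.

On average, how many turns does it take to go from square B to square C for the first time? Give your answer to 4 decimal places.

Let t(s) be the expected number of turns to first reach square C from state s, with t(square C) = 0. Conditioning on the first turn:
t(square A) = 1 + 0.35·t(square A) + 0.3·t(square B)
t(square B) = 1 + 0.25·t(square A) + 0.1·t(square B)
Solving: t(square A) = 2.3529, t(square B) = 1.7647.
Expected turns from square B to square C: 1.7647.

1.7647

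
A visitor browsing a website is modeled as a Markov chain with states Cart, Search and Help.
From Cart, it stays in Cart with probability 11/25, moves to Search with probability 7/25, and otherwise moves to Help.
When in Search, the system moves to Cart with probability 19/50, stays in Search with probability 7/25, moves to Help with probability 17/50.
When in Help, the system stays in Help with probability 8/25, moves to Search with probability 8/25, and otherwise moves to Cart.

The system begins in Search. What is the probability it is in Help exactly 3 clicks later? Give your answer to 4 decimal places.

0.3100

Propagate the distribution vector 3 clicks from Search.
After 0 clicks: (0.0000, 1.0000, 0.0000)
After 1 click: (0.3800, 0.2800, 0.3400)
After 2 clicks: (0.3960, 0.2936, 0.3104)
After 3 clicks: (0.3976, 0.2924, 0.3100)
P(in Help after 3 clicks) = 0.3100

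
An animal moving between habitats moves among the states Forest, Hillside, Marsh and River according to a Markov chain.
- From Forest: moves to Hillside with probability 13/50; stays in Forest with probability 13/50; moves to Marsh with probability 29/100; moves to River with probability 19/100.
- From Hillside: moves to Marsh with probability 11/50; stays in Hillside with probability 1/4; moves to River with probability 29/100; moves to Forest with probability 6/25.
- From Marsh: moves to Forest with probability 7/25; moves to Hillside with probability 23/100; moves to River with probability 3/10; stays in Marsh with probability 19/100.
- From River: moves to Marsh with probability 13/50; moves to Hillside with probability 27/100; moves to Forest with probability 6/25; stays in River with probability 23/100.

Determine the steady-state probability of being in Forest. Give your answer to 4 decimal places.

0.2547

Let the stationary distribution be π with π = πP and π_1 + π_2 + π_3 + π_4 = 1.
π_1 = 0.26·π_1 + 0.24·π_2 + 0.28·π_3 + 0.24·π_4
π_2 = 0.26·π_1 + 0.25·π_2 + 0.23·π_3 + 0.27·π_4
π_3 = 0.29·π_1 + 0.22·π_2 + 0.19·π_3 + 0.26·π_4
Solving with the normalization constraint gives π = (0.2547, 0.2528, 0.2407, 0.2518).
So the stationary probability of Forest is 0.2547.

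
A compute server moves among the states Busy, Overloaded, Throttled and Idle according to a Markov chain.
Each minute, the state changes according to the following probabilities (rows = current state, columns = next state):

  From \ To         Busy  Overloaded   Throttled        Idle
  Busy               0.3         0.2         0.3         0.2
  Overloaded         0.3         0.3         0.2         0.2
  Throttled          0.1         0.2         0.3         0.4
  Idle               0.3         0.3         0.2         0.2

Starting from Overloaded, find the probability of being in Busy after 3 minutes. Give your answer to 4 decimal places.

0.2500

Propagate the distribution vector 3 minutes from Overloaded.
After 0 minutes: (0.0000, 1.0000, 0.0000, 0.0000)
After 1 minute: (0.3000, 0.3000, 0.2000, 0.2000)
After 2 minutes: (0.2600, 0.2500, 0.2500, 0.2400)
After 3 minutes: (0.2500, 0.2490, 0.2510, 0.2500)
P(in Busy after 3 minutes) = 0.2500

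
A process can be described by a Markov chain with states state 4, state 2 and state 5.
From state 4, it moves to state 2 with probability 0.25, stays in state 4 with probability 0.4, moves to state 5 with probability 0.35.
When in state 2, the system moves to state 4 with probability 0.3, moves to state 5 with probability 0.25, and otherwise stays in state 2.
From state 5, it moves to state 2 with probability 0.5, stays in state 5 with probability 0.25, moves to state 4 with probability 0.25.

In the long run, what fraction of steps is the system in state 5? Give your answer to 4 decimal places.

Let the stationary distribution be π with π = πP and π_1 + π_2 + π_3 = 1.
π_1 = 0.4·π_1 + 0.3·π_2 + 0.25·π_3
π_2 = 0.25·π_1 + 0.45·π_2 + 0.5·π_3
Solving with the normalization constraint gives π = (0.3177, 0.4006, 0.2818).
So the stationary probability of state 5 is 0.2818.

0.2818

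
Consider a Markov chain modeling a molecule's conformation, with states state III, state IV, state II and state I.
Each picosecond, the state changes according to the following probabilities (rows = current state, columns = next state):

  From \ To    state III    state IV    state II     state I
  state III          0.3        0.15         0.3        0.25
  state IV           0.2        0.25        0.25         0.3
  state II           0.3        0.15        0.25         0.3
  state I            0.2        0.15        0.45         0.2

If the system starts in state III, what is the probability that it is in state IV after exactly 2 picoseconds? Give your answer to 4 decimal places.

Propagate the distribution vector 2 picoseconds from state III.
After 0 picoseconds: (1.0000, 0.0000, 0.0000, 0.0000)
After 1 picosecond: (0.3000, 0.1500, 0.3000, 0.2500)
After 2 picoseconds: (0.2600, 0.1650, 0.3150, 0.2600)
P(in state IV after 2 picoseconds) = 0.1650

0.1650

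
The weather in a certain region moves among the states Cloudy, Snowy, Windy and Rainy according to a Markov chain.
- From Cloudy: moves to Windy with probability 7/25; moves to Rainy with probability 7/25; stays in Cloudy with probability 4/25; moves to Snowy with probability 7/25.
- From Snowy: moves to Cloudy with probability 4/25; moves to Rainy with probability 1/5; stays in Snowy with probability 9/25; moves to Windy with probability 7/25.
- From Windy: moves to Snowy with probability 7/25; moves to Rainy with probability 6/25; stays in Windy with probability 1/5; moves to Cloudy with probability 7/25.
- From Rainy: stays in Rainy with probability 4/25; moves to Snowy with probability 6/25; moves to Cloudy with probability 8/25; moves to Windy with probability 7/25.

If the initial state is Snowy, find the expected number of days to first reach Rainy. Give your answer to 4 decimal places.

4.4315

Let t(s) be the expected number of days to first reach Rainy from state s, with t(Rainy) = 0. Conditioning on the first day:
t(Cloudy) = 1 + 0.16·t(Cloudy) + 0.28·t(Snowy) + 0.28·t(Windy)
t(Snowy) = 1 + 0.16·t(Cloudy) + 0.36·t(Snowy) + 0.28·t(Windy)
t(Windy) = 1 + 0.28·t(Cloudy) + 0.28·t(Snowy) + 0.2·t(Windy)
Solving: t(Cloudy) = 4.0769, t(Snowy) = 4.4315, t(Windy) = 4.2279.
Expected days from Snowy to Rainy: 4.4315.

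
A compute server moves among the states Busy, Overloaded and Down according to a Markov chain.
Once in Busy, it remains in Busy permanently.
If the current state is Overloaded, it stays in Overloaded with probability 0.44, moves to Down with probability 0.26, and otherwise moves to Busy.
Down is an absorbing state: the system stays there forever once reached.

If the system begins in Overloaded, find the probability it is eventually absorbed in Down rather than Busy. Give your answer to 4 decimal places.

Let h(s) be the probability of absorption at Down starting from transient state s. Then h(Down) = 1 and h(Busy) = 0. By first-step analysis:
h(Overloaded) = 0.3·0 + 0.44·h(Overloaded) + 0.26·1
Solving: h(Overloaded) = 0.4643.
Starting from Overloaded, the probability is 0.4643.

0.4643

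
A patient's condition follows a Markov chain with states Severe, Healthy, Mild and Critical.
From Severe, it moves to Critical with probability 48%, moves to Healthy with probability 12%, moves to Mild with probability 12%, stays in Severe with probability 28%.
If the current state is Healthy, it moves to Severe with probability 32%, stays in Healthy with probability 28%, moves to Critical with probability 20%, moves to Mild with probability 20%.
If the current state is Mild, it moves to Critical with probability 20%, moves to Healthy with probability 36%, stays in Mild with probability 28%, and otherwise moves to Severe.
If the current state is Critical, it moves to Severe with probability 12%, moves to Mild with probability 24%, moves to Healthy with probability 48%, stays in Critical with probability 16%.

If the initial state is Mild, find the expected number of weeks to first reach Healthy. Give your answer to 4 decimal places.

Let t(s) be the expected number of weeks to first reach Healthy from state s, with t(Healthy) = 0. Conditioning on the first week:
t(Severe) = 1 + 0.28·t(Severe) + 0.12·t(Mild) + 0.48·t(Critical)
t(Mild) = 1 + 0.16·t(Severe) + 0.28·t(Mild) + 0.2·t(Critical)
t(Critical) = 1 + 0.12·t(Severe) + 0.24·t(Mild) + 0.16·t(Critical)
Solving: t(Severe) = 3.5480, t(Mild) = 2.8772, t(Critical) = 2.5194.
Expected weeks from Mild to Healthy: 2.8772.

2.8772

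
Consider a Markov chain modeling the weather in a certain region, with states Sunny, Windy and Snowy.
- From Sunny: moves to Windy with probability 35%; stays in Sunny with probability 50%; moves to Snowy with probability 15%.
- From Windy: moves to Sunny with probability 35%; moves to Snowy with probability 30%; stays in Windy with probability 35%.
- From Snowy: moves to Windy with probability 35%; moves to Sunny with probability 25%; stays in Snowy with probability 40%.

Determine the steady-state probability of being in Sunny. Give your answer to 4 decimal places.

0.3800

Let the stationary distribution be π with π = πP and π_1 + π_2 + π_3 = 1.
π_1 = 0.5·π_1 + 0.35·π_2 + 0.25·π_3
π_2 = 0.35·π_1 + 0.35·π_2 + 0.35·π_3
Solving with the normalization constraint gives π = (0.3800, 0.3500, 0.2700).
So the stationary probability of Sunny is 0.3800.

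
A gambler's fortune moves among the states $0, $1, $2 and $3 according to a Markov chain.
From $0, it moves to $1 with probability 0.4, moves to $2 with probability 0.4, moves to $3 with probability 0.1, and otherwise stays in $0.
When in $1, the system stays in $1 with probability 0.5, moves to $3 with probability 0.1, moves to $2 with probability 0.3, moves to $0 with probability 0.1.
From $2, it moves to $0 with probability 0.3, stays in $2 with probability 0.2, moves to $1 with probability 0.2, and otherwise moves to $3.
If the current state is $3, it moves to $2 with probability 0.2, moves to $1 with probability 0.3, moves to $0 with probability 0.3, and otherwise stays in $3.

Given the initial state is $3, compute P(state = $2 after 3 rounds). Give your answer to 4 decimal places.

0.2730

Propagate the distribution vector 3 rounds from $3.
After 0 rounds: (0.0000, 0.0000, 0.0000, 1.0000)
After 1 round: (0.3000, 0.3000, 0.2000, 0.2000)
After 2 rounds: (0.1800, 0.3700, 0.2900, 0.1600)
After 3 rounds: (0.1900, 0.3630, 0.2730, 0.1740)
P(in $2 after 3 rounds) = 0.2730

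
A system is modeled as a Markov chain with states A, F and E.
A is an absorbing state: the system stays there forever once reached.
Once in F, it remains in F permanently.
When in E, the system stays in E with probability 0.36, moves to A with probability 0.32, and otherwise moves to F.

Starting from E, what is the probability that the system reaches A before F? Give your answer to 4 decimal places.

Let h(s) be the probability of absorption at A starting from transient state s. Then h(A) = 1 and h(F) = 0. By first-step analysis:
h(E) = 0.32·1 + 0.32·0 + 0.36·h(E)
Solving: h(E) = 0.5000.
Starting from E, the probability is 0.5000.

0.5000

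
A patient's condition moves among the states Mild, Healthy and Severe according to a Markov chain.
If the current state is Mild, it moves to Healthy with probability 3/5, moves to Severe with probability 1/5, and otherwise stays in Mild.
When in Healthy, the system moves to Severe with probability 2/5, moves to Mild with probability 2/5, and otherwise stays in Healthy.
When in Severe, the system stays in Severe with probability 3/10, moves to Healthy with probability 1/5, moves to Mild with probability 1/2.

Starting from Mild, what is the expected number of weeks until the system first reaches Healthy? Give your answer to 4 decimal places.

1.9565

Let t(s) be the expected number of weeks to first reach Healthy from state s, with t(Healthy) = 0. Conditioning on the first week:
t(Mild) = 1 + 0.2·t(Mild) + 0.2·t(Severe)
t(Severe) = 1 + 0.5·t(Mild) + 0.3·t(Severe)
Solving: t(Mild) = 1.9565, t(Severe) = 2.8261.
Expected weeks from Mild to Healthy: 1.9565.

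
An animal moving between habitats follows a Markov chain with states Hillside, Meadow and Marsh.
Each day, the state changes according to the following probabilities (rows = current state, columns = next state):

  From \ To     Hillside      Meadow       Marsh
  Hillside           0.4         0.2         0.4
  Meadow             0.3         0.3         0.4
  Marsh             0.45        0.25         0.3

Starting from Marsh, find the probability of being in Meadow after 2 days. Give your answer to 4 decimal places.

0.2400

Sum over the intermediate state after 1 day:
P = P(Marsh→Hillside)·P(Hillside→Meadow) + P(Marsh→Meadow)·P(Meadow→Meadow) + P(Marsh→Marsh)·P(Marsh→Meadow)
  = 0.45×0.2 + 0.25×0.3 + 0.3×0.25
  = 0.0900 + 0.0750 + 0.0750 = 0.2400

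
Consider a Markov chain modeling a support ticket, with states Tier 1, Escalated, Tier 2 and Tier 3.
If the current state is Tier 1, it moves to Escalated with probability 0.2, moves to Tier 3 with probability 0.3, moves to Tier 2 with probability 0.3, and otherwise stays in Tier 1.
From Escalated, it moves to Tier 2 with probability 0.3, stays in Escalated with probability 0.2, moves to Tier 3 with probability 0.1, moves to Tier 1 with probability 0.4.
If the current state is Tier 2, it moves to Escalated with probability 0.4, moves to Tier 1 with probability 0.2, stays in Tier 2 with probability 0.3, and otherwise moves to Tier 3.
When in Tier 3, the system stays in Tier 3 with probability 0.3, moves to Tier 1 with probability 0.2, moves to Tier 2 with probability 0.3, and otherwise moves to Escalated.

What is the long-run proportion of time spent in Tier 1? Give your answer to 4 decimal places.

Let the stationary distribution be π with π = πP and π_1 + π_2 + π_3 + π_4 = 1.
π_1 = 0.2·π_1 + 0.4·π_2 + 0.2·π_3 + 0.2·π_4
π_2 = 0.2·π_1 + 0.2·π_2 + 0.4·π_3 + 0.2·π_4
π_3 = 0.3·π_1 + 0.3·π_2 + 0.3·π_3 + 0.3·π_4
Solving with the normalization constraint gives π = (0.2520, 0.2600, 0.3000, 0.1880).
So the stationary probability of Tier 1 is 0.2520.

0.2520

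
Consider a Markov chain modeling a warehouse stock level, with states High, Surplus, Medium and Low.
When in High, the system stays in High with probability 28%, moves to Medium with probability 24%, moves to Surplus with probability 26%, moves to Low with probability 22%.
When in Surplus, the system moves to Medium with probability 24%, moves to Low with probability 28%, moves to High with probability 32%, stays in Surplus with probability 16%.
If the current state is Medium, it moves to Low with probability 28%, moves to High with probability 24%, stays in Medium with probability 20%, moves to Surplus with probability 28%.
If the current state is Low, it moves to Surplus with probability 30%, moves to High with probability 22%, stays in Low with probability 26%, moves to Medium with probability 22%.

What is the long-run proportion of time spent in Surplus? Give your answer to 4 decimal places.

0.2499

Let the stationary distribution be π with π = πP and π_1 + π_2 + π_3 + π_4 = 1.
π_1 = 0.28·π_1 + 0.32·π_2 + 0.24·π_3 + 0.22·π_4
π_2 = 0.26·π_1 + 0.16·π_2 + 0.28·π_3 + 0.3·π_4
π_3 = 0.24·π_1 + 0.24·π_2 + 0.2·π_3 + 0.22·π_4
Solving with the normalization constraint gives π = (0.2654, 0.2499, 0.2258, 0.2589).
So the stationary probability of Surplus is 0.2499.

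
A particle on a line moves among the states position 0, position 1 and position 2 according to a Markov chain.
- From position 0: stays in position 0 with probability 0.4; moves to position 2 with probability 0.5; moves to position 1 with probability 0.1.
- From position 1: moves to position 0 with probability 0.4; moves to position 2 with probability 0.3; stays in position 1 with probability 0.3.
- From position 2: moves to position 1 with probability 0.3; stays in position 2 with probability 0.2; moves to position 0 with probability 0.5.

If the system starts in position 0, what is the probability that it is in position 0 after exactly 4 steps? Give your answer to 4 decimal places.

0.4357

Propagate the distribution vector 4 steps from position 0.
After 0 steps: (1.0000, 0.0000, 0.0000)
After 1 step: (0.4000, 0.1000, 0.5000)
After 2 steps: (0.4500, 0.2200, 0.3300)
After 3 steps: (0.4330, 0.2100, 0.3570)
After 4 steps: (0.4357, 0.2134, 0.3509)
P(in position 0 after 4 steps) = 0.4357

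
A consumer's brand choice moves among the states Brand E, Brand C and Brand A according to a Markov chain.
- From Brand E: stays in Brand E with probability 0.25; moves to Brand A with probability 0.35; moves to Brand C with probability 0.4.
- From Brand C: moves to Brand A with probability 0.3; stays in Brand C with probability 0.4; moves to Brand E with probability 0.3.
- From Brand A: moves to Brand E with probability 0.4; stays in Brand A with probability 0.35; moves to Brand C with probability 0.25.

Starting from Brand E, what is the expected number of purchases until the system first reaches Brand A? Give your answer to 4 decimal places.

3.0303

Let t(s) be the expected number of purchases to first reach Brand A from state s, with t(Brand A) = 0. Conditioning on the first purchase:
t(Brand E) = 1 + 0.25·t(Brand E) + 0.4·t(Brand C)
t(Brand C) = 1 + 0.3·t(Brand E) + 0.4·t(Brand C)
Solving: t(Brand E) = 3.0303, t(Brand C) = 3.1818.
Expected purchases from Brand E to Brand A: 3.0303.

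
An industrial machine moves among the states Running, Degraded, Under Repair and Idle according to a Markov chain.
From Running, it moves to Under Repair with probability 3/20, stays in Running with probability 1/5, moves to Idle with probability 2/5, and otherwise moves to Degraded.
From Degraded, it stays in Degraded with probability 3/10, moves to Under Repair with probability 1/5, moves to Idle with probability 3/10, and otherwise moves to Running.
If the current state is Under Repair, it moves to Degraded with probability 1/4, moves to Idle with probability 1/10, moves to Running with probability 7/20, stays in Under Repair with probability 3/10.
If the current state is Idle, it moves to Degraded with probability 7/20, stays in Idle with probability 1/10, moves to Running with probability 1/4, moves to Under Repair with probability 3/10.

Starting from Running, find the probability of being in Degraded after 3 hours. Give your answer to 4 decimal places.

0.2861

Propagate the distribution vector 3 hours from Running.
After 0 hours: (1.0000, 0.0000, 0.0000, 0.0000)
After 1 hour: (0.2000, 0.2500, 0.1500, 0.4000)
After 2 hours: (0.2425, 0.3025, 0.2450, 0.2100)
After 3 hours: (0.2473, 0.2861, 0.2334, 0.2333)
P(in Degraded after 3 hours) = 0.2861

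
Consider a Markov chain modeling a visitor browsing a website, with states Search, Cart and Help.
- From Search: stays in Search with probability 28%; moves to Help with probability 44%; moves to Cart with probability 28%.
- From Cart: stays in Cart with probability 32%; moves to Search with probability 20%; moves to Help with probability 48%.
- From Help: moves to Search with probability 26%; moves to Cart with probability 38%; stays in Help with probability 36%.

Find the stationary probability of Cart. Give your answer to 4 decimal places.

0.3354

Let the stationary distribution be π with π = πP and π_1 + π_2 + π_3 = 1.
π_1 = 0.28·π_1 + 0.2·π_2 + 0.26·π_3
π_2 = 0.28·π_1 + 0.32·π_2 + 0.38·π_3
Solving with the normalization constraint gives π = (0.2448, 0.3354, 0.4198).
So the stationary probability of Cart is 0.3354.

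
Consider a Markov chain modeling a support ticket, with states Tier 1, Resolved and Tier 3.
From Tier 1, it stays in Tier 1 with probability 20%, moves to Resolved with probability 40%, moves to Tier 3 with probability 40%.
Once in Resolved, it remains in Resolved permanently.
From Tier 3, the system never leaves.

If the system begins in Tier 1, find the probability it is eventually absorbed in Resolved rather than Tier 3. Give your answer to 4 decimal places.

0.5000

Let h(s) be the probability of absorption at Resolved starting from transient state s. Then h(Resolved) = 1 and h(Tier 3) = 0. By first-step analysis:
h(Tier 1) = 0.2·h(Tier 1) + 0.4·1 + 0.4·0
Solving: h(Tier 1) = 0.5000.
Starting from Tier 1, the probability is 0.5000.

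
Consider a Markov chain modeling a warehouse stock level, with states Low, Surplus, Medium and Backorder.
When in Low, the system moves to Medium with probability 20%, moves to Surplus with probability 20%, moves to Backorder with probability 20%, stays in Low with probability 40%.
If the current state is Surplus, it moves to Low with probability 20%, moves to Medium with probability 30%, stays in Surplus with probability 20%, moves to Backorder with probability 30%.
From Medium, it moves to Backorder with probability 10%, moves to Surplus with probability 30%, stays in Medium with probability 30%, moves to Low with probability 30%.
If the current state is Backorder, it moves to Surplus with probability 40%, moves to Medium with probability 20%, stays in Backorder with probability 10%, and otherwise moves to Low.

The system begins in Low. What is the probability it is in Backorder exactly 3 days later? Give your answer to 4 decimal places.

0.1840

Propagate the distribution vector 3 days from Low.
After 0 days: (1.0000, 0.0000, 0.0000, 0.0000)
After 1 day: (0.4000, 0.2000, 0.2000, 0.2000)
After 2 days: (0.3200, 0.2600, 0.2400, 0.1800)
After 3 days: (0.3060, 0.2600, 0.2500, 0.1840)
P(in Backorder after 3 days) = 0.1840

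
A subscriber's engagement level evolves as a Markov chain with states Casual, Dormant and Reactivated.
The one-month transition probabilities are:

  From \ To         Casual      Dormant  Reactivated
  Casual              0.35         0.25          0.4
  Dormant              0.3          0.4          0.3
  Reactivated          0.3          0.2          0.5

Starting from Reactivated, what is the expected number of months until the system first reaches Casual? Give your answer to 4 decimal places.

3.3333

Let t(s) be the expected number of months to first reach Casual from state s, with t(Casual) = 0. Conditioning on the first month:
t(Dormant) = 1 + 0.4·t(Dormant) + 0.3·t(Reactivated)
t(Reactivated) = 1 + 0.2·t(Dormant) + 0.5·t(Reactivated)
Solving: t(Dormant) = 3.3333, t(Reactivated) = 3.3333.
Expected months from Reactivated to Casual: 3.3333.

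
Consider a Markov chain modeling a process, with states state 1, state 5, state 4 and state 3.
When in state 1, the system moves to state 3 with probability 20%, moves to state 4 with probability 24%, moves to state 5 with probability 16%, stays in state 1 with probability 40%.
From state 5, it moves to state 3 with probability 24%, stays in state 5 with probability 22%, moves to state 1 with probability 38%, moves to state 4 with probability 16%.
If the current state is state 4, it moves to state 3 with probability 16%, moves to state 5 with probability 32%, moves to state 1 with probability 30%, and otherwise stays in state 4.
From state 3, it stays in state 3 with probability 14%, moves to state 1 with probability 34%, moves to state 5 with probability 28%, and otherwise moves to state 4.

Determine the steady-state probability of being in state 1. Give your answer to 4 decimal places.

Let the stationary distribution be π with π = πP and π_1 + π_2 + π_3 + π_4 = 1.
π_1 = 0.4·π_1 + 0.38·π_2 + 0.3·π_3 + 0.34·π_4
π_2 = 0.16·π_1 + 0.22·π_2 + 0.32·π_3 + 0.28·π_4
π_3 = 0.24·π_1 + 0.16·π_2 + 0.22·π_3 + 0.24·π_4
Solving with the normalization constraint gives π = (0.3623, 0.2313, 0.2172, 0.1892).
So the stationary probability of state 1 is 0.3623.

0.3623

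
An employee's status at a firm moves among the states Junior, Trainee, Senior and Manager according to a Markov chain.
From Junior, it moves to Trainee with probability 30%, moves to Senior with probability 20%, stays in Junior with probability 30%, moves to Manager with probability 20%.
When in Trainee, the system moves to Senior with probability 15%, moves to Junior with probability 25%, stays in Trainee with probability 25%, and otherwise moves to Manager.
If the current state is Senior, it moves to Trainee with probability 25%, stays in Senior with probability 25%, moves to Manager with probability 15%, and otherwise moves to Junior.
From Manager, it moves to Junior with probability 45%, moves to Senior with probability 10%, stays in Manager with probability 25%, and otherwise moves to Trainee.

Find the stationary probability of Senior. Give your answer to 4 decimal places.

0.1717

Let the stationary distribution be π with π = πP and π_1 + π_2 + π_3 + π_4 = 1.
π_1 = 0.3·π_1 + 0.25·π_2 + 0.35·π_3 + 0.45·π_4
π_2 = 0.3·π_1 + 0.25·π_2 + 0.25·π_3 + 0.2·π_4
π_3 = 0.2·π_1 + 0.15·π_2 + 0.25·π_3 + 0.1·π_4
Solving with the normalization constraint gives π = (0.3321, 0.2545, 0.1717, 0.2417).
So the stationary probability of Senior is 0.1717.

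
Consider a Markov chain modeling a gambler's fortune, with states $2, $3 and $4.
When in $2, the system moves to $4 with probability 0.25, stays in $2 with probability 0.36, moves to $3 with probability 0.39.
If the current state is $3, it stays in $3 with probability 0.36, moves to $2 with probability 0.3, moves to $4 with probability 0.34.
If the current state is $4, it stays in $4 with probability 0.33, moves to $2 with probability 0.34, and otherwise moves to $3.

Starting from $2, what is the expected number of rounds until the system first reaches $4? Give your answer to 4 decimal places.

Let t(s) be the expected number of rounds to first reach $4 from state s, with t($4) = 0. Conditioning on the first round:
t($2) = 1 + 0.36·t($2) + 0.39·t($3)
t($3) = 1 + 0.3·t($2) + 0.36·t($3)
Solving: t($2) = 3.5202, t($3) = 3.2126.
Expected rounds from $2 to $4: 3.5202.

3.5202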